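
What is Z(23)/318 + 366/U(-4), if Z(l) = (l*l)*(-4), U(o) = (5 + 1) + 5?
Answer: 46556/1749 ≈ 26.619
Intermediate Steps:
U(o) = 11 (U(o) = 6 + 5 = 11)
Z(l) = -4*l² (Z(l) = l²*(-4) = -4*l²)
Z(23)/318 + 366/U(-4) = -4*23²/318 + 366/11 = -4*529*(1/318) + 366*(1/11) = -2116*1/318 + 366/11 = -1058/159 + 366/11 = 46556/1749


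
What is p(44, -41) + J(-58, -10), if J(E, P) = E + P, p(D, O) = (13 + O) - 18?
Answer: -114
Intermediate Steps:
p(D, O) = -5 + O
p(44, -41) + J(-58, -10) = (-5 - 41) + (-58 - 10) = -46 - 68 = -114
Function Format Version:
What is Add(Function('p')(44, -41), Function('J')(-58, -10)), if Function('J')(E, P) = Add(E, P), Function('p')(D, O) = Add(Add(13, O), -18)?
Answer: -114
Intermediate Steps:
Function('p')(D, O) = Add(-5, O)
Add(Function('p')(44, -41), Function('J')(-58, -10)) = Add(Add(-5, -41), Add(-58, -10)) = Add(-46, -68) = -114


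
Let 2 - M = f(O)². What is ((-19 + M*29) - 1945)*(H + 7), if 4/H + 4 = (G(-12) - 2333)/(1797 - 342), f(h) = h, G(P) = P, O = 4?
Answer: -24332790/1633 ≈ -14901.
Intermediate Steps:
M = -14 (M = 2 - 1*4² = 2 - 1*16 = 2 - 16 = -14)
H = -1164/1633 (H = 4/(-4 + (-12 - 2333)/(1797 - 342)) = 4/(-4 - 2345/1455) = 4/(-4 - 2345*1/1455) = 4/(-4 - 469/291) = 4/(-1633/291) = 4*(-291/1633) = -1164/1633 ≈ -0.71280)
((-19 + M*29) - 1945)*(H + 7) = ((-19 - 14*29) - 1945)*(-1164/1633 + 7) = ((-19 - 406) - 1945)*(10267/1633) = (-425 - 1945)*(10267/1633) = -2370*10267/1633 = -24332790/1633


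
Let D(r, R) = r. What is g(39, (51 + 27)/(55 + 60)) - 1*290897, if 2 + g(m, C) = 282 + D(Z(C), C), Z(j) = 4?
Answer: -290613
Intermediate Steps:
g(m, C) = 284 (g(m, C) = -2 + (282 + 4) = -2 + 286 = 284)
g(39, (51 + 27)/(55 + 60)) - 1*290897 = 284 - 1*290897 = 284 - 290897 = -290613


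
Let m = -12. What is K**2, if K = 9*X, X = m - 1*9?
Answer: 35721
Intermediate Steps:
X = -21 (X = -12 - 1*9 = -12 - 9 = -21)
K = -189 (K = 9*(-21) = -189)
K**2 = (-189)**2 = 35721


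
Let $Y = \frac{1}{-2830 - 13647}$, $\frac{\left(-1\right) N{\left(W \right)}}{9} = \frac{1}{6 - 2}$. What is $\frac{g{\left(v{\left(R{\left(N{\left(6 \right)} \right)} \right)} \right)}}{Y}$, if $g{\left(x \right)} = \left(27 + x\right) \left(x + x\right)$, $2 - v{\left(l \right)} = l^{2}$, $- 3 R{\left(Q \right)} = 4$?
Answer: $- \frac{16147460}{81} \approx -1.9935 \cdot 10^{5}$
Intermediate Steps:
$N{\left(W \right)} = - \frac{9}{4}$ ($N{\left(W \right)} = - \frac{9}{6 - 2} = - \frac{9}{4}$)
$R{\left(Q \right)} = - \frac{4}{3}$ ($R{\left(Q \right)} = \left(- \frac{1}{3}\right) 4 = - \frac{4}{3}$)
$v{\left(l \right)} = 2 - l^{2}$
$Y = - \frac{1}{16477}$ ($Y = \frac{1}{-16477} = - \frac{1}{16477} \approx -6.0691 \cdot 10^{-5}$)
$g{\left(x \right)} = 2 x \left(27 + x\right)$ ($g{\left(x \right)} = \left(27 + x\right) 2 x = 2 x \left(27 + x\right)$)
$\frac{g{\left(v{\left(R{\left(N{\left(6 \right)} \right)} \right)} \right)}}{Y} = \frac{2 \left(2 - \left(- \frac{4}{3}\right)^{2}\right) \left(27 + \left(2 - \left(- \frac{4}{3}\right)^{2}\right)\right)}{- \frac{1}{16477}} = 2 \left(2 - \frac{16}{9}\right) \left(27 + \left(2 - \frac{16}{9}\right)\right) \left(-16477\right) = 2 \cdot \frac{2}{9} \left(27 + \frac{2}{9}\right) \left(-16477\right) = 2 \cdot \frac{2}{9} \cdot \frac{245}{9} \left(-16477\right) = \frac{980}{81} \left(-16477\right) = - \frac{16147460}{81}$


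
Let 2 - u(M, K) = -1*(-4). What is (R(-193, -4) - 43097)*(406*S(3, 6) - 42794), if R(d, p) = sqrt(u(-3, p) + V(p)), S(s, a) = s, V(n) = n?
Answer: 1791800872 - 41576*I*sqrt(6) ≈ 1.7918e+9 - 1.0184e+5*I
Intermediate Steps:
u(M, K) = -2 (u(M, K) = 2 - (-1)*(-4) = 2 - 1*4 = 2 - 4 = -2)
R(d, p) = sqrt(-2 + p)
(R(-193, -4) - 43097)*(406*S(3, 6) - 42794) = (sqrt(-2 - 4) - 43097)*(406*3 - 42794) = (sqrt(-6) - 43097)*(1218 - 42794) = (I*sqrt(6) - 43097)*(-41576) = (-43097 + I*sqrt(6))*(-41576) = 1791800872 - 41576*I*sqrt(6)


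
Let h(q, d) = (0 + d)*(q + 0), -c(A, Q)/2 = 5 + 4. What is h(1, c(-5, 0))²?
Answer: 324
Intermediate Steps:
c(A, Q) = -18 (c(A, Q) = -2*(5 + 4) = -2*9 = -18)
h(q, d) = d*q
h(1, c(-5, 0))² = (-18*1)² = (-18)² = 324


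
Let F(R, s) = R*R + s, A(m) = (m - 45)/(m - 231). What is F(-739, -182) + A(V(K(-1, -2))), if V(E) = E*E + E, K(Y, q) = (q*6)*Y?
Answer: 13648438/25 ≈ 5.4594e+5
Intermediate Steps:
K(Y, q) = 6*Y*q (K(Y, q) = (6*q)*Y = 6*Y*q)
V(E) = E + E² (V(E) = E² + E = E + E²)
A(m) = (-45 + m)/(-231 + m)
F(R, s) = s + R² (F(R, s) = R² + s = s + R²)
F(-739, -182) + A(V(K(-1, -2))) = (-182 + (-739)²) + (-45 + (6*(-1)*(-2))*(1 + 6*(-1)*(-2)))/(-231 + (6*(-1)*(-2))*(1 + 6*(-1)*(-2))) = (-182 + 546121) + (-45 + 12*(1 + 12))/(-231 + 12*(1 + 12)) = 545939 + (-45 + 12*13)/(-231 + 12*13) = 545939 + (-45 + 156)/(-231 + 156) = 545939 + 111/(-75) = 545939 - 1/75*111 = 545939 - 37/25 = 13648438/25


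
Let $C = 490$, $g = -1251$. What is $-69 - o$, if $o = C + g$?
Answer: $692$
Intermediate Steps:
$o = -761$ ($o = 490 - 1251 = -761$)
$-69 - o = -69 - -761 = -69 + 761 = 692$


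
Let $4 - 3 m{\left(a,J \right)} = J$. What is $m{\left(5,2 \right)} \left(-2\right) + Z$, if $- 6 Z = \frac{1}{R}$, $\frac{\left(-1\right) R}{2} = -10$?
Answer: $- \frac{161}{120} \approx -1.3417$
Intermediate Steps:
$R = 20$ ($R = \left(-2\right) \left(-10\right) = 20$)
$m{\left(a,J \right)} = \frac{4}{3} - \frac{J}{3}$
$Z = - \frac{1}{120}$ ($Z = - \frac{1}{6 \cdot 20} = \left(- \frac{1}{6}\right) \frac{1}{20} = - \frac{1}{120} \approx -0.0083333$)
$m{\left(5,2 \right)} \left(-2\right) + Z = \left(\frac{4}{3} - \frac{2}{3}\right) \left(-2\right) - \frac{1}{120} = \frac{2}{3} \left(-2\right) - \frac{1}{120} = - \frac{4}{3} - \frac{1}{120} = - \frac{161}{120}$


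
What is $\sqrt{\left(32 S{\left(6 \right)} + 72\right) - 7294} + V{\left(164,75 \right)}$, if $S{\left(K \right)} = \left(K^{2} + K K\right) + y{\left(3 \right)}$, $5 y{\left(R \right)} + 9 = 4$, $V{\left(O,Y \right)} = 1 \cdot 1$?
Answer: $1 + 15 i \sqrt{22} \approx 1.0 + 70.356 i$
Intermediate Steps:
$V{\left(O,Y \right)} = 1$
$y{\left(R \right)} = -1$ ($y{\left(R \right)} = - \frac{9}{5} + \frac{1}{5} \cdot 4 = - \frac{9}{5} + \frac{4}{5} = -1$)
$S{\left(K \right)} = -1 + 2 K^{2}$ ($S{\left(K \right)} = \left(K^{2} + K K\right) - 1 = \left(K^{2} + K^{2}\right) - 1 = 2 K^{2} - 1 = -1 + 2 K^{2}$)
$\sqrt{\left(32 S{\left(6 \right)} + 72\right) - 7294} + V{\left(164,75 \right)} = \sqrt{\left(32 \left(-1 + 2 \cdot 6^{2}\right) + 72\right) - 7294} + 1 = \sqrt{\left(32 \left(-1 + 2 \cdot 36\right) + 72\right) - 7294} + 1 = \sqrt{\left(32 \left(-1 + 72\right) + 72\right) - 7294} + 1 = \sqrt{\left(32 \cdot 71 + 72\right) - 7294} + 1 = \sqrt{\left(2272 + 72\right) - 7294} + 1 = \sqrt{2344 - 7294} + 1 = \sqrt{-4950} + 1 = 15 i \sqrt{22} + 1 = 1 + 15 i \sqrt{22}$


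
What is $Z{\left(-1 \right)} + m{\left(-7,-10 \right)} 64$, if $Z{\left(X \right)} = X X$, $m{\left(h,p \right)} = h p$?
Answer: $4481$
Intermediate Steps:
$Z{\left(X \right)} = X^{2}$
$Z{\left(-1 \right)} + m{\left(-7,-10 \right)} 64 = \left(-1\right)^{2} + \left(-7\right) \left(-10\right) 64 = 1 + 70 \cdot 64 = 1 + 4480 = 4481$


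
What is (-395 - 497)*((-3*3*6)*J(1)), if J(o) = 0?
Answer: 0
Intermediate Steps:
(-395 - 497)*((-3*3*6)*J(1)) = (-395 - 497)*((-3*3*6)*0) = -892*(-9*6)*0 = -(-48168)*0 = -892*0 = 0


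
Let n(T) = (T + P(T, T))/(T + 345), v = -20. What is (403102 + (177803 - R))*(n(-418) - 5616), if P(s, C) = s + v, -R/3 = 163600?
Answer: -438447375960/73 ≈ -6.0061e+9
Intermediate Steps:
R = -490800 (R = -3*163600 = -490800)
P(s, C) = -20 + s (P(s, C) = s - 20 = -20 + s)
n(T) = (-20 + 2*T)/(345 + T) (n(T) = (T + (-20 + T))/(T + 345) = (-20 + 2*T)/(345 + T))
(403102 + (177803 - R))*(n(-418) - 5616) = (403102 + (177803 - 1*(-490800)))*(2*(-10 - 418)/(345 - 418) - 5616) = (403102 + (177803 + 490800))*(2*(-428)/(-73) - 5616) = (403102 + 668603)*(2*(-1/73)*(-428) - 5616) = 1071705*(856/73 - 5616) = 1071705*(-409112/73) = -438447375960/73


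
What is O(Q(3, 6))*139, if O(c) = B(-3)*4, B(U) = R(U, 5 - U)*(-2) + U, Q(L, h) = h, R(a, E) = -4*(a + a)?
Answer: -28356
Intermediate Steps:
R(a, E) = -8*a
B(U) = 17*U (B(U) = -8*U*(-2) + U = 16*U + U = 17*U)
O(c) = -204 (O(c) = (17*(-3))*4 = -51*4 = -204)
O(Q(3, 6))*139 = -204*139 = -28356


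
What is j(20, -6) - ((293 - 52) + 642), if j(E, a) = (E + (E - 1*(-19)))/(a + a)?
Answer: -10655/12 ≈ -887.92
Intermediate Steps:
j(E, a) = (19 + 2*E)/(2*a) (j(E, a) = (E + (E + 19))/((2*a)) = (E + (19 + E))*(1/(2*a)) = (19 + 2*E)*(1/(2*a)) = (19 + 2*E)/(2*a))
j(20, -6) - ((293 - 52) + 642) = (19/2 + 20)/(-6) - ((293 - 52) + 642) = -1/6*59/2 - (241 + 642) = -59/12 - 1*883 = -59/12 - 883 = -10655/12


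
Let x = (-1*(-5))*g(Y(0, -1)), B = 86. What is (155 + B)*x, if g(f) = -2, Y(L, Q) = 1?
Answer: -2410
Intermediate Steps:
x = -10 (x = -1*(-5)*(-2) = 5*(-2) = -10)
(155 + B)*x = (155 + 86)*(-10) = 241*(-10) = -2410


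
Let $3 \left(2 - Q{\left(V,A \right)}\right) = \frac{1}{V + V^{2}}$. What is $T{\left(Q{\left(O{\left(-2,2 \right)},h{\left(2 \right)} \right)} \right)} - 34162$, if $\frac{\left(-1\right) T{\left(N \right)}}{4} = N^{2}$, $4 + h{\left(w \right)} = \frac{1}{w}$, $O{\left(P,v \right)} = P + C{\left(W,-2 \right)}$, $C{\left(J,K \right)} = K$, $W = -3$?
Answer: $- \frac{11073529}{324} \approx -34178.0$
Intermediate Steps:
$O{\left(P,v \right)} = -2 + P$ ($O{\left(P,v \right)} = P - 2 = -2 + P$)
$h{\left(w \right)} = -4 + \frac{1}{w}$
$Q{\left(V,A \right)} = 2 - \frac{1}{3 \left(V + V^{2}\right)}$
$T{\left(N \right)} = - 4 N^{2}$
$T{\left(Q{\left(O{\left(-2,2 \right)},h{\left(2 \right)} \right)} \right)} - 34162 = - 4 \left(\frac{-1 + 6 \left(-2 - 2\right) + 6 \left(-2 - 2\right)^{2}}{3 \left(-2 - 2\right) \left(1 - 4\right)}\right)^{2} - 34162 = - 4 \left(\frac{-1 + 6 \left(-4\right) + 6 \left(-4\right)^{2}}{3 \left(-4\right) \left(1 - 4\right)}\right)^{2} - 34162 = - 4 \left(\frac{1}{3} \left(- \frac{1}{4}\right) \frac{1}{-3} \left(-1 - 24 + 6 \cdot 16\right)\right)^{2} - 34162 = - 4 \left(\frac{1}{3} \left(- \frac{1}{4}\right) \left(- \frac{1}{3}\right) \left(-1 - 24 + 96\right)\right)^{2} - 34162 = - 4 \left(\frac{1}{3} \left(- \frac{1}{4}\right) \left(- \frac{1}{3}\right) 71\right)^{2} - 34162 = - 4 \left(\frac{71}{36}\right)^{2} - 34162 = \left(-4\right) \frac{5041}{1296} - 34162 = - \frac{5041}{324} - 34162 = - \frac{11073529}{324}$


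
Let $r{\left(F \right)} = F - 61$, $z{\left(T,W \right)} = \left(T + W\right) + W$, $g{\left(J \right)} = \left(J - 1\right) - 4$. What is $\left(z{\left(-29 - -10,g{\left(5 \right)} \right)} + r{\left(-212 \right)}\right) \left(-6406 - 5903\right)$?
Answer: $3594228$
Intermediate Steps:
$g{\left(J \right)} = -5 + J$ ($g{\left(J \right)} = \left(-1 + J\right) - 4 = -5 + J$)
$z{\left(T,W \right)} = T + 2 W$
$r{\left(F \right)} = -61 + F$ ($r{\left(F \right)} = F - 61 = -61 + F$)
$\left(z{\left(-29 - -10,g{\left(5 \right)} \right)} + r{\left(-212 \right)}\right) \left(-6406 - 5903\right) = \left(\left(\left(-29 - -10\right) + 2 \left(-5 + 5\right)\right) - 273\right) \left(-6406 - 5903\right) = \left(\left(\left(-29 + 10\right) + 2 \cdot 0\right) - 273\right) \left(-12309\right) = \left(\left(-19 + 0\right) - 273\right) \left(-12309\right) = \left(-19 - 273\right) \left(-12309\right) = \left(-292\right) \left(-12309\right) = 3594228$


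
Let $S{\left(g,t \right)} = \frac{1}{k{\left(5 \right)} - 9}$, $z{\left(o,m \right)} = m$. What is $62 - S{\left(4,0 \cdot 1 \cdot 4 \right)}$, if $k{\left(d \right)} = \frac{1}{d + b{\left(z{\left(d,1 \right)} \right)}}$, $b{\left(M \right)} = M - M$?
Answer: $\frac{2733}{44} \approx 62.114$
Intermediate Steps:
$b{\left(M \right)} = 0$
$k{\left(d \right)} = \frac{1}{d}$ ($k{\left(d \right)} = \frac{1}{d + 0} = \frac{1}{d}$)
$S{\left(g,t \right)} = - \frac{5}{44}$ ($S{\left(g,t \right)} = \frac{1}{\frac{1}{5} - 9} = \frac{1}{- \frac{44}{5}} = - \frac{5}{44}$)
$62 - S{\left(4,0 \cdot 1 \cdot 4 \right)} = 62 - - \frac{5}{44} = 62 + \frac{5}{44} = \frac{2733}{44}$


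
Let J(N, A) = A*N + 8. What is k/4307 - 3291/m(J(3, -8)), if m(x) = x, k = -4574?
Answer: 14101153/68912 ≈ 204.63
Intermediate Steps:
J(N, A) = 8 + A*N
k/4307 - 3291/m(J(3, -8)) = -4574/4307 - 3291/(8 - 8*3) = -4574*1/4307 - 3291/(8 - 24) = -4574/4307 - 3291/(-16) = -4574/4307 - 3291*(-1/16) = -4574/4307 + 3291/16 = 14101153/68912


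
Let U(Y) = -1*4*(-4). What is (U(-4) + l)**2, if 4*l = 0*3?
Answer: 256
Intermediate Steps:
U(Y) = 16 (U(Y) = -4*(-4) = 16)
l = 0 (l = (0*3)/4 = (1/4)*0 = 0)
(U(-4) + l)**2 = (16 + 0)**2 = 16**2 = 256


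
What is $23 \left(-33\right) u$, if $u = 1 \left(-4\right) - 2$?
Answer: $4554$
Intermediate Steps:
$u = -6$ ($u = -4 - 2 = -6$)
$23 \left(-33\right) u = 23 \left(-33\right) \left(-6\right) = \left(-759\right) \left(-6\right) = 4554$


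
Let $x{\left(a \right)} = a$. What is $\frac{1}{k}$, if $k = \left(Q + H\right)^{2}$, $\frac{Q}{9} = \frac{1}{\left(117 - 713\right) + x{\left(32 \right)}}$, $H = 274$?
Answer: $\frac{35344}{2653177081} \approx 1.3321 \cdot 10^{-5}$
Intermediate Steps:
$Q = - \frac{3}{188}$ ($Q = \frac{9}{\left(117 - 713\right) + 32} = \frac{9}{-596 + 32} = \frac{9}{-564} = 9 \left(- \frac{1}{564}\right) = - \frac{3}{188} \approx -0.015957$)
$k = \frac{2653177081}{35344}$ ($k = \left(- \frac{3}{188} + 274\right)^{2} = \left(\frac{51509}{188}\right)^{2} = \frac{2653177081}{35344} \approx 75067.0$)
$\frac{1}{k} = \frac{1}{\frac{2653177081}{35344}} = \frac{35344}{2653177081}$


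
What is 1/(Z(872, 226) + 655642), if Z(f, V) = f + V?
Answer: 1/656740 ≈ 1.5227e-6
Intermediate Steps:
Z(f, V) = V + f
1/(Z(872, 226) + 655642) = 1/((226 + 872) + 655642) = 1/(1098 + 655642) = 1/656740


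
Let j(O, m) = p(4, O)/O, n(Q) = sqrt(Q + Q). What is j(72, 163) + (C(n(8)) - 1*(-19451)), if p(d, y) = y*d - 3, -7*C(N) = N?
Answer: 3268337/168 ≈ 19454.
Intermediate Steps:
n(Q) = sqrt(2)*sqrt(Q) (n(Q) = sqrt(2*Q) = sqrt(2)*sqrt(Q))
C(N) = -N/7
p(d, y) = -3 + d*y (p(d, y) = d*y - 3 = -3 + d*y)
j(O, m) = (-3 + 4*O)/O
j(72, 163) + (C(n(8)) - 1*(-19451)) = (4 - 3/72) + (-sqrt(2)*sqrt(8)/7 - 1*(-19451)) = (4 - 3*1/72) + (-sqrt(2)*2*sqrt(2)/7 + 19451) = (4 - 1/24) + (-1/7*4 + 19451) = 95/24 + (-4/7 + 19451) = 95/24 + 136153/7 = 3268337/168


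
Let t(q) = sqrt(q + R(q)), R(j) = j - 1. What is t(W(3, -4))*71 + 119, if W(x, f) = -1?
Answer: 119 + 71*I*sqrt(3) ≈ 119.0 + 122.98*I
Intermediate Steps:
R(j) = -1 + j
t(q) = sqrt(-1 + 2*q) (t(q) = sqrt(q + (-1 + q)) = sqrt(-1 + 2*q))
t(W(3, -4))*71 + 119 = sqrt(-1 + 2*(-1))*71 + 119 = sqrt(-1 - 2)*71 + 119 = sqrt(-3)*71 + 119 = (I*sqrt(3))*71 + 119 = 71*I*sqrt(3) + 119 = 119 + 71*I*sqrt(3)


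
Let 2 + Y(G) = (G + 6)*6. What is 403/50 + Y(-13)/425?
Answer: 6763/850 ≈ 7.9565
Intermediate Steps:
Y(G) = 34 + 6*G (Y(G) = -2 + (G + 6)*6 = -2 + (6 + G)*6 = -2 + (36 + 6*G) = 34 + 6*G)
403/50 + Y(-13)/425 = 403/50 + (34 + 6*(-13))/425 = 403*(1/50) + (34 - 78)*(1/425) = 403/50 - 44*1/425 = 403/50 - 44/425 = 6763/850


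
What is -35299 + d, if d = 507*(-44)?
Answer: -57607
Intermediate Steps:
d = -22308
-35299 + d = -35299 - 22308 = -57607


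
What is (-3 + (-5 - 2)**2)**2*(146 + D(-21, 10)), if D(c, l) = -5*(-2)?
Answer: 330096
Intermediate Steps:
D(c, l) = 10
(-3 + (-5 - 2)**2)**2*(146 + D(-21, 10)) = (-3 + (-5 - 2)**2)**2*(146 + 10) = (-3 + (-7)**2)**2*156 = (-3 + 49)**2*156 = 46**2*156 = 2116*156 = 330096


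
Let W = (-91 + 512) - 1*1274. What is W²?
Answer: 727609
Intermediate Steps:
W = -853 (W = 421 - 1274 = -853)
W² = (-853)² = 727609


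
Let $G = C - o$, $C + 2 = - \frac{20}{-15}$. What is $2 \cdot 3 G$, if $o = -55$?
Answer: $326$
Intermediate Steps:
$C = - \frac{2}{3}$ ($C = -2 - \frac{20}{-15} = -2 - - \frac{4}{3} = -2 + \frac{4}{3} = - \frac{2}{3} \approx -0.66667$)
$G = \frac{163}{3}$ ($G = - \frac{2}{3} - -55 = - \frac{2}{3} + 55 = \frac{163}{3} \approx 54.333$)
$2 \cdot 3 G = 2 \cdot 3 \cdot \frac{163}{3} = 6 \cdot \frac{163}{3} = 326$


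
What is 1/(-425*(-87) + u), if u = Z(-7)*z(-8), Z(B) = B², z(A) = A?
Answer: 1/36583 ≈ 2.7335e-5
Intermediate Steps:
u = -392 (u = (-7)²*(-8) = 49*(-8) = -392)
1/(-425*(-87) + u) = 1/(-425*(-87) - 392) = 1/(36975 - 392) = 1/36583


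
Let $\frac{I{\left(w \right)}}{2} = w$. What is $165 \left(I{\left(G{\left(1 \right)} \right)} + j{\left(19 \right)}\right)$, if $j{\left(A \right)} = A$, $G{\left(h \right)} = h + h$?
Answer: $3795$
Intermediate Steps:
$G{\left(h \right)} = 2 h$
$I{\left(w \right)} = 2 w$
$165 \left(I{\left(G{\left(1 \right)} \right)} + j{\left(19 \right)}\right) = 165 \left(2 \cdot 2 \cdot 1 + 19\right) = 165 \left(2 \cdot 2 + 19\right) = 165 \left(4 + 19\right) = 165 \cdot 23 = 3795$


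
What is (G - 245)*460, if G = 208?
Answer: -17020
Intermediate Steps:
(G - 245)*460 = (208 - 245)*460 = -37*460 = -17020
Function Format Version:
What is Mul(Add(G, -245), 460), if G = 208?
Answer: -17020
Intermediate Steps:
Mul(Add(G, -245), 460) = Mul(Add(208, -245), 460) = Mul(-37, 460) = -17020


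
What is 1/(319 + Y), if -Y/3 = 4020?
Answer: -1/11741 ≈ -8.5172e-5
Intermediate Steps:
Y = -12060 (Y = -3*4020 = -12060)
1/(319 + Y) = 1/(319 - 12060) = 1/(-11741) = -1/11741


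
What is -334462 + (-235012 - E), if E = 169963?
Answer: -739437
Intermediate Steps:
-334462 + (-235012 - E) = -334462 + (-235012 - 1*169963) = -334462 + (-235012 - 169963) = -334462 - 404975 = -739437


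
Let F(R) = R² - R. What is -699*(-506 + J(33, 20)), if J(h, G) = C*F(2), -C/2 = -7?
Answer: 334122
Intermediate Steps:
C = 14 (C = -2*(-7) = 14)
J(h, G) = 28 (J(h, G) = 14*(2*(-1 + 2)) = 14*(2*1) = 14*2 = 28)
-699*(-506 + J(33, 20)) = -699*(-506 + 28) = -699*(-478) = 334122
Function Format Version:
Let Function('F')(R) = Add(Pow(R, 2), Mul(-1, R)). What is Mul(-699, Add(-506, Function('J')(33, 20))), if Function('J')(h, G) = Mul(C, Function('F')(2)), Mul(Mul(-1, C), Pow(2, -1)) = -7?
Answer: 334122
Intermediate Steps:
C = 14 (C = Mul(-2, -7) = 14)
Function('J')(h, G) = 28 (Function('J')(h, G) = Mul(14, Mul(2, Add(-1, 2))) = Mul(14, Mul(2, 1)) = Mul(14, 2) = 28)
Mul(-699, Add(-506, Function('J')(33, 20))) = Mul(-699, Add(-506, 28)) = Mul(-699, -478) = 334122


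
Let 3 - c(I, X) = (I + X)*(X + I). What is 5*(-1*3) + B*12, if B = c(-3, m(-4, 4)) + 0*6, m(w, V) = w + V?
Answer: -87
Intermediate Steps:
m(w, V) = V + w
c(I, X) = 3 - (I + X)² (c(I, X) = 3 - (I + X)*(X + I) = 3 - (I + X)*(I + X) = 3 - (I + X)²)
B = -6 (B = (3 - (-3 + (4 - 4))²) + 0*6 = (3 - (-3 + 0)²) + 0 = (3 - 1*(-3)²) + 0 = (3 - 1*9) + 0 = (3 - 9) + 0 = -6 + 0 = -6)
5*(-1*3) + B*12 = 5*(-1*3) - 6*12 = 5*(-3) - 72 = -15 - 72 = -87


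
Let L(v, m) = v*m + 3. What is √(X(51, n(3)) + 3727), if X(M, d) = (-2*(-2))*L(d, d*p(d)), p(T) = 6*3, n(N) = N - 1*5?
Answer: √4027 ≈ 63.459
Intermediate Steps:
n(N) = -5 + N (n(N) = N - 5 = -5 + N)
p(T) = 18
L(v, m) = 3 + m*v (L(v, m) = m*v + 3 = 3 + m*v)
X(M, d) = 12 + 72*d² (X(M, d) = (-2*(-2))*(3 + (d*18)*d) = 4*(3 + (18*d)*d) = 4*(3 + 18*d²) = 12 + 72*d²)
√(X(51, n(3)) + 3727) = √((12 + 72*(-5 + 3)²) + 3727) = √((12 + 72*(-2)²) + 3727) = √((12 + 72*4) + 3727) = √((12 + 288) + 3727) = √(300 + 3727) = √4027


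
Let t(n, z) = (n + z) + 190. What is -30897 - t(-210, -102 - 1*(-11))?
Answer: -30786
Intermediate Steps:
t(n, z) = 190 + n + z
-30897 - t(-210, -102 - 1*(-11)) = -30897 - (190 - 210 + (-102 - 1*(-11))) = -30897 - (190 - 210 + (-102 + 11)) = -30897 - (190 - 210 - 91) = -30897 - 1*(-111) = -30897 + 111 = -30786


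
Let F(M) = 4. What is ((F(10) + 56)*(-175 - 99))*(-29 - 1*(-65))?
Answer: -591840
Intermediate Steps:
((F(10) + 56)*(-175 - 99))*(-29 - 1*(-65)) = ((4 + 56)*(-175 - 99))*(-29 - 1*(-65)) = (60*(-274))*(-29 + 65) = -16440*36 = -591840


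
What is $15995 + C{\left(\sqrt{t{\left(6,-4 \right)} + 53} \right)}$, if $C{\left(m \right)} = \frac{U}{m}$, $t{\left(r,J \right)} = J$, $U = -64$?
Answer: $\frac{111901}{7} \approx 15986.0$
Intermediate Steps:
$C{\left(m \right)} = - \frac{64}{m}$
$15995 + C{\left(\sqrt{t{\left(6,-4 \right)} + 53} \right)} = 15995 - \frac{64}{\sqrt{-4 + 53}} = 15995 - \frac{64}{\sqrt{49}} = 15995 - \frac{64}{7} = \frac{111901}{7}$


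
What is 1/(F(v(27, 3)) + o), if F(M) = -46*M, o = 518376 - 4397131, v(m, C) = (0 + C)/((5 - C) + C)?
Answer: -5/19393913 ≈ -2.5781e-7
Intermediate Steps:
v(m, C) = C/5
o = -3878755
1/(F(v(27, 3)) + o) = 1/(-46*3/5 - 3878755) = 1/(-138/5 - 3878755) = 1/(-19393913/5) = -5/19393913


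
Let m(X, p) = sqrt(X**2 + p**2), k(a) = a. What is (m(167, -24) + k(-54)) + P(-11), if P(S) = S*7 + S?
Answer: -142 + sqrt(28465) ≈ 26.716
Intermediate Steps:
P(S) = 8*S (P(S) = 7*S + S = 8*S)
(m(167, -24) + k(-54)) + P(-11) = (sqrt(167**2 + (-24)**2) - 54) + 8*(-11) = (sqrt(27889 + 576) - 54) - 88 = (sqrt(28465) - 54) - 88 = (-54 + sqrt(28465)) - 88 = -142 + sqrt(28465)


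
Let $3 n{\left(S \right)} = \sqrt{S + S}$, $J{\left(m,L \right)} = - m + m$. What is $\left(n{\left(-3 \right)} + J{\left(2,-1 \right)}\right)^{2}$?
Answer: $- \frac{2}{3} \approx -0.66667$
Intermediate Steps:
$J{\left(m,L \right)} = 0$
$n{\left(S \right)} = \frac{\sqrt{2} \sqrt{S}}{3}$ ($n{\left(S \right)} = \frac{\sqrt{S + S}}{3} = \frac{\sqrt{2 S}}{3} = \frac{\sqrt{2} \sqrt{S}}{3}$)
$\left(n{\left(-3 \right)} + J{\left(2,-1 \right)}\right)^{2} = \left(\frac{\sqrt{2} \sqrt{-3}}{3} + 0\right)^{2} = \left(\frac{\sqrt{2} i \sqrt{3}}{3} + 0\right)^{2} = \left(\frac{i \sqrt{6}}{3} + 0\right)^{2} = \left(\frac{i \sqrt{6}}{3}\right)^{2} = - \frac{2}{3}$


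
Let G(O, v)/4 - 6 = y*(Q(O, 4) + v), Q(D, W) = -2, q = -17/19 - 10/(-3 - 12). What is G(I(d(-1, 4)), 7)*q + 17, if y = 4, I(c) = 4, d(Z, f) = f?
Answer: -383/57 ≈ -6.7193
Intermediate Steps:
q = -13/57 (q = -17*1/19 - 10/(-15) = -17/19 - 10*(-1/15) = -17/19 + ⅔ = -13/57 ≈ -0.22807)
G(O, v) = -8 + 16*v (G(O, v) = 24 + 4*(4*(-2 + v)) = 24 + 4*(-8 + 4*v) = 24 + (-32 + 16*v) = -8 + 16*v)
G(I(d(-1, 4)), 7)*q + 17 = (-8 + 16*7)*(-13/57) + 17 = (-8 + 112)*(-13/57) + 17 = 104*(-13/57) + 17 = -1352/57 + 17 = -383/57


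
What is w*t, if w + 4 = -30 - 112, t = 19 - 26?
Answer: 1022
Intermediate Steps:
t = -7
w = -146 (w = -4 + (-30 - 112) = -4 - 142 = -146)
w*t = -146*(-7) = 1022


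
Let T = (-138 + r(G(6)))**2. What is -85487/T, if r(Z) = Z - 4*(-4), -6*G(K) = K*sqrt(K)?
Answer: -85487/(122 + sqrt(6))**2 ≈ -5.5197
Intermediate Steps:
G(K) = -K**(3/2)/6 (G(K) = -K*sqrt(K)/6 = -K**(3/2)/6)
r(Z) = 16 + Z (r(Z) = Z + 16 = 16 + Z)
T = (-122 - sqrt(6))**2 (T = (-138 + (16 - sqrt(6)))**2 = (-122 - sqrt(6))**2 ≈ 15488.)
-85487/T = -85487/(122 + sqrt(6))**2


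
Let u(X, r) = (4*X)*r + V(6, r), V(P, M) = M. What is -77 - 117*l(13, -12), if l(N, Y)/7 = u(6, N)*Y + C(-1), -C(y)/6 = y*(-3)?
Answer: 3208765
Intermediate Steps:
C(y) = 18*y (C(y) = -6*y*(-3) = -(-18)*y = 18*y)
u(X, r) = r + 4*X*r (u(X, r) = (4*X)*r + r = 4*X*r + r = r + 4*X*r)
l(N, Y) = -126 + 175*N*Y (l(N, Y) = 7*((N*(1 + 4*6))*Y + 18*(-1)) = 7*((N*(1 + 24))*Y - 18) = 7*((N*25)*Y - 18) = 7*((25*N)*Y - 18) = 7*(25*N*Y - 18) = 7*(-18 + 25*N*Y) = -126 + 175*N*Y)
-77 - 117*l(13, -12) = -77 - 117*(-126 + 175*13*(-12)) = -77 - 117*(-126 - 27300) = -77 - 117*(-27426) = -77 + 3208842 = 3208765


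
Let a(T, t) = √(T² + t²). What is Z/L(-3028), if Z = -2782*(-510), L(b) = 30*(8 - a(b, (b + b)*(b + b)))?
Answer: -23647/84066600611701 - 17900779*√146700545/168133201223402 ≈ -0.0012895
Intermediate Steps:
L(b) = 240 - 30*√(b² + 16*b⁴) (L(b) = 30*(8 - √(b² + ((b + b)*(b + b))²)) = 30*(8 - √(b² + ((2*b)*(2*b))²)) = 30*(8 - √(b² + (4*b²)²)) = 30*(8 - √(b² + 16*b⁴)) = 240 - 30*√(b² + 16*b⁴))
Z = 1418820
Z/L(-3028) = 1418820/(240 - 30*√((-3028)² + 16*(-3028)⁴)) = 1418820/(240 - 30*√(9168784 + 16*84066600038656)) = 1418820/(240 - 30*√(9168784 + 1345065600618496)) = 1418820/(240 - 90840*√146700545)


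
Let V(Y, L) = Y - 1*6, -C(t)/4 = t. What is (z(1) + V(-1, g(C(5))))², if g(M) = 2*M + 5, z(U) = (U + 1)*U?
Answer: 25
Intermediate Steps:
C(t) = -4*t
z(U) = U*(1 + U) (z(U) = (1 + U)*U = U*(1 + U))
g(M) = 5 + 2*M
V(Y, L) = -6 + Y (V(Y, L) = Y - 6 = -6 + Y)
(z(1) + V(-1, g(C(5))))² = (1*(1 + 1) + (-6 - 1))² = (1*2 - 7)² = (2 - 7)² = (-5)² = 25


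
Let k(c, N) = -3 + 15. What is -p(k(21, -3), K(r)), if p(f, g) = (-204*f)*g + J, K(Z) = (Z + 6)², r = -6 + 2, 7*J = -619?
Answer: 69163/7 ≈ 9880.4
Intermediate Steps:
k(c, N) = 12
J = -619/7 (J = (⅐)*(-619) = -619/7 ≈ -88.429)
r = -4
K(Z) = (6 + Z)²
p(f, g) = -619/7 - 204*f*g (p(f, g) = (-204*f)*g - 619/7 = -204*f*g - 619/7 = -619/7 - 204*f*g)
-p(k(21, -3), K(r)) = -(-619/7 - 204*12*(6 - 4)²) = -(-619/7 - 204*12*2²) = -(-619/7 - 204*12*4) = -(-619/7 - 9792) = -1*(-69163/7) = 69163/7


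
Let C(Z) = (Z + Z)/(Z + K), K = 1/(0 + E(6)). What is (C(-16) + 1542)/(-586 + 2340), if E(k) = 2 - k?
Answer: 50179/57005 ≈ 0.88026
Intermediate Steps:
K = -¼ (K = 1/(0 + (2 - 1*6)) = 1/(0 + (2 - 6)) = 1/(0 - 4) = 1/(-4) = -¼ ≈ -0.25000)
C(Z) = 2*Z/(-¼ + Z) (C(Z) = (Z + Z)/(Z - ¼) = (2*Z)/(-¼ + Z) = 2*Z/(-¼ + Z))
(C(-16) + 1542)/(-586 + 2340) = (8*(-16)/(-1 + 4*(-16)) + 1542)/(-586 + 2340) = (8*(-16)/(-1 - 64) + 1542)/1754 = (8*(-16)/(-65) + 1542)*(1/1754) = (8*(-16)*(-1/65) + 1542)*(1/1754) = (128/65 + 1542)*(1/1754) = (100358/65)*(1/1754) = 50179/57005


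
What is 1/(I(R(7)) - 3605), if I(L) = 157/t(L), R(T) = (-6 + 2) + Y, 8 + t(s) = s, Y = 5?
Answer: -7/25392 ≈ -0.00027568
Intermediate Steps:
t(s) = -8 + s
R(T) = 1 (R(T) = (-6 + 2) + 5 = -4 + 5 = 1)
I(L) = 157/(-8 + L)
1/(I(R(7)) - 3605) = 1/(157/(-8 + 1) - 3605) = 1/(157/(-7) - 3605) = 1/(157*(-1/7) - 3605) = 1/(-157/7 - 3605) = 1/(-25392/7) = -7/25392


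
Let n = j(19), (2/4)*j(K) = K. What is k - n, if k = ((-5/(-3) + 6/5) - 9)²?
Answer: -86/225 ≈ -0.38222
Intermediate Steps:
j(K) = 2*K
n = 38 (n = 2*19 = 38)
k = 8464/225 (k = ((-5*(-⅓) + 6*(⅕)) - 9)² = ((5/3 + 6/5) - 9)² = (43/15 - 9)² = (-92/15)² = 8464/225 ≈ 37.618)
k - n = 8464/225 - 1*38 = 8464/225 - 38 = -86/225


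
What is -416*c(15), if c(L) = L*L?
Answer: -93600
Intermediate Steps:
c(L) = L**2
-416*c(15) = -416*15**2 = -416*225 = -93600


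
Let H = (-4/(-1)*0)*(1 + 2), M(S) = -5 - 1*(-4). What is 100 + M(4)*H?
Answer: 100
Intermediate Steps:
M(S) = -1 (M(S) = -5 + 4 = -1)
H = 0 (H = (-4*(-1)*0)*3 = (4*0)*3 = 0*3 = 0)
100 + M(4)*H = 100 - 1*0 = 100 + 0 = 100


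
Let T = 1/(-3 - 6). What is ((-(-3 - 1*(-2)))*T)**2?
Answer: 1/81 ≈ 0.012346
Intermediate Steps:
T = -1/9 (T = 1/(-9) = -1/9 ≈ -0.11111)
((-(-3 - 1*(-2)))*T)**2 = (-(-3 - 1*(-2))*(-1/9))**2 = (-(-3 + 2)*(-1/9))**2 = (-1*(-1)*(-1/9))**2 = (1*(-1/9))**2 = (-1/9)**2 = 1/81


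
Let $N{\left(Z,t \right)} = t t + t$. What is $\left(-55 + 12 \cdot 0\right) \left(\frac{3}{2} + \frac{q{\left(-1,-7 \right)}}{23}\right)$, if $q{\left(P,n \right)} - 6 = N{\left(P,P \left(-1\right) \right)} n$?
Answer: $- \frac{2915}{46} \approx -63.37$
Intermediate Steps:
$N{\left(Z,t \right)} = t + t^{2}$ ($N{\left(Z,t \right)} = t^{2} + t = t + t^{2}$)
$q{\left(P,n \right)} = 6 - P n \left(1 - P\right)$ ($q{\left(P,n \right)} = 6 + P \left(-1\right) \left(1 + P \left(-1\right)\right) n = 6 + - P \left(1 - P\right) n = 6 - P n \left(1 - P\right)$)
$\left(-55 + 12 \cdot 0\right) \left(\frac{3}{2} + \frac{q{\left(-1,-7 \right)}}{23}\right) = \left(-55 + 12 \cdot 0\right) \left(\frac{3}{2} + \frac{6 - - 7 \left(-1 - 1\right)}{23}\right) = \left(-55 + 0\right) \left(3 \cdot \frac{1}{2} + \left(6 - \left(-7\right) \left(-2\right)\right) \frac{1}{23}\right) = - 55 \left(\frac{3}{2} + \left(6 - 14\right) \frac{1}{23}\right) = - 55 \left(\frac{3}{2} - \frac{8}{23}\right) = \left(-55\right) \frac{53}{46} = - \frac{2915}{46}$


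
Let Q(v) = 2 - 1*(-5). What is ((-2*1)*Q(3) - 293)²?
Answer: 94249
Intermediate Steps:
Q(v) = 7 (Q(v) = 2 + 5 = 7)
((-2*1)*Q(3) - 293)² = (-2*1*7 - 293)² = (-2*7 - 293)² = (-14 - 293)² = (-307)² = 94249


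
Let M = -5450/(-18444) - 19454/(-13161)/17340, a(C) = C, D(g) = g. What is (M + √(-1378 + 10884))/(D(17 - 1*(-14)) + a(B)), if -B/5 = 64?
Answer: -25919016512/25342514356455 - 7*√194/289 ≈ -0.33839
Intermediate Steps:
B = -320 (B = -5*64 = -320)
M = 25919016512/87690361095 (M = -5450*(-1/18444) - 19454*(-1/13161)*(1/17340) = 2725/9222 + (19454/13161)*(1/17340) = 2725/9222 + 9727/114105870 = 25919016512/87690361095 ≈ 0.29557)
(M + √(-1378 + 10884))/(D(17 - 1*(-14)) + a(B)) = (25919016512/87690361095 + √(-1378 + 10884))/((17 - 1*(-14)) - 320) = (25919016512/87690361095 + √9506)/((17 + 14) - 320) = (25919016512/87690361095 + 7*√194)/(31 - 320) = (25919016512/87690361095 + 7*√194)/(-289) = (25919016512/87690361095 + 7*√194)*(-1/289) = -25919016512/25342514356455 - 7*√194/289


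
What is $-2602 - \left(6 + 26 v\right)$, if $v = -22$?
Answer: $-2036$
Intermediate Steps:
$-2602 - \left(6 + 26 v\right) = -2602 - -566 = -2602 + \left(572 - 6\right) = -2602 + 566 = -2036$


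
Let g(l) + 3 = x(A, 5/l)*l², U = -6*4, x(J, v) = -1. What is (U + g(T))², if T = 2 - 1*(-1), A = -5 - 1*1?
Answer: 1296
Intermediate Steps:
A = -6 (A = -5 - 1 = -6)
U = -24
T = 3 (T = 2 + 1 = 3)
g(l) = -3 - l²
(U + g(T))² = (-24 + (-3 - 1*3²))² = (-24 + (-3 - 1*9))² = (-24 + (-3 - 9))² = (-24 - 12)² = (-36)² = 1296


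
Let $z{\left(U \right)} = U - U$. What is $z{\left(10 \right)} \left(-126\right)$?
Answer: $0$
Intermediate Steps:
$z{\left(U \right)} = 0$
$z{\left(10 \right)} \left(-126\right) = 0 \left(-126\right) = 0$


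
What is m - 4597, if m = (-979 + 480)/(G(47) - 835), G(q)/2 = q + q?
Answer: -2973760/647 ≈ -4596.2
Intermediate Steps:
G(q) = 4*q (G(q) = 2*(q + q) = 2*(2*q) = 4*q)
m = 499/647 (m = (-979 + 480)/(4*47 - 835) = -499/(188 - 835) = -499/(-647) = -499*(-1/647) = 499/647 ≈ 0.77125)
m - 4597 = 499/647 - 4597 = -2973760/647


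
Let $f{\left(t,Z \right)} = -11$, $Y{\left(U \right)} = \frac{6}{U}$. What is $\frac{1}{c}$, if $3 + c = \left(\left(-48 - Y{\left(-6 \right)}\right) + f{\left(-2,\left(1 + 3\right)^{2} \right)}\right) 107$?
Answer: $- \frac{1}{6209} \approx -0.00016106$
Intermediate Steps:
$c = -6209$ ($c = -3 + \left(\left(-48 - \frac{6}{-6}\right) - 11\right) 107 = -3 + \left(\left(-48 - 6 \left(- \frac{1}{6}\right)\right) - 11\right) 107 = -3 + \left(\left(-48 - -1\right) - 11\right) 107 = -3 + \left(\left(-48 + 1\right) - 11\right) 107 = -3 + \left(-47 - 11\right) 107 = -3 - 6206 = -6209$)
$\frac{1}{c} = \frac{1}{-6209} = - \frac{1}{6209}$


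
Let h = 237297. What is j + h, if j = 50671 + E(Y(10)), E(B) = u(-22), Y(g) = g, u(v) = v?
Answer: 287946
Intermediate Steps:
E(B) = -22
j = 50649 (j = 50671 - 22 = 50649)
j + h = 50649 + 237297 = 287946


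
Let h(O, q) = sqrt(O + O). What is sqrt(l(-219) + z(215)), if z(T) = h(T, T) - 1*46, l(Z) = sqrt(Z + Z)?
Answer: sqrt(-46 + sqrt(430) + I*sqrt(438)) ≈ 1.942 + 5.3884*I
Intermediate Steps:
h(O, q) = sqrt(2)*sqrt(O) (h(O, q) = sqrt(2*O) = sqrt(2)*sqrt(O))
l(Z) = sqrt(2)*sqrt(Z) (l(Z) = sqrt(2*Z) = sqrt(2)*sqrt(Z))
z(T) = -46 + sqrt(2)*sqrt(T) (z(T) = sqrt(2)*sqrt(T) - 1*46 = sqrt(2)*sqrt(T) - 46 = -46 + sqrt(2)*sqrt(T))
sqrt(l(-219) + z(215)) = sqrt(sqrt(2)*sqrt(-219) + (-46 + sqrt(2)*sqrt(215))) = sqrt(sqrt(2)*(I*sqrt(219)) + (-46 + sqrt(430))) = sqrt(I*sqrt(438) + (-46 + sqrt(430))) = sqrt(-46 + sqrt(430) + I*sqrt(438))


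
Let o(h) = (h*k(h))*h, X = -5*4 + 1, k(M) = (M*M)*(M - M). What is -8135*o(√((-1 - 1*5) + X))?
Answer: 0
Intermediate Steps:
k(M) = 0 (k(M) = M²*0 = 0)
X = -19 (X = -20 + 1 = -19)
o(h) = 0 (o(h) = (h*0)*h = 0*h = 0)
-8135*o(√((-1 - 1*5) + X)) = -8135*0 = 0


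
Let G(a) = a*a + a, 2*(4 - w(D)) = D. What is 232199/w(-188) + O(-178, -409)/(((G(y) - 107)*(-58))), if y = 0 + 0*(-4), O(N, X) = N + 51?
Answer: 360253637/152047 ≈ 2369.4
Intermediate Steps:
O(N, X) = 51 + N
y = 0 (y = 0 + 0 = 0)
w(D) = 4 - D/2
G(a) = a + a² (G(a) = a² + a = a + a²)
232199/w(-188) + O(-178, -409)/(((G(y) - 107)*(-58))) = 232199/(4 - ½*(-188)) + (51 - 178)/(((0*(1 + 0) - 107)*(-58))) = 232199/(4 + 94) - 127*(-1/(58*(0*1 - 107))) = 232199/98 - 127*(-1/(58*(0 - 107))) = 232199*(1/98) - 127/((-107*(-58))) = 232199/98 - 127/6206 = 360253637/152047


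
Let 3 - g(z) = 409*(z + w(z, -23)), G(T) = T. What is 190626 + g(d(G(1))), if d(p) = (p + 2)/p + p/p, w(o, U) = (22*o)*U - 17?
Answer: 1023762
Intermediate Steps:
w(o, U) = -17 + 22*U*o (w(o, U) = 22*U*o - 17 = -17 + 22*U*o)
d(p) = 1 + (2 + p)/p (d(p) = (2 + p)/p + 1 = 1 + (2 + p)/p)
g(z) = 6956 + 206545*z (g(z) = 3 - 409*(z + (-17 + 22*(-23)*z)) = 3 - 409*(z + (-17 - 506*z)) = 3 - 409*(-17 - 505*z) = 3 - (-6953 - 206545*z) = 3 + (6953 + 206545*z) = 6956 + 206545*z)
190626 + g(d(G(1))) = 190626 + (6956 + 206545*(2 + 2/1)) = 190626 + (6956 + 206545*(2 + 2*1)) = 190626 + (6956 + 206545*(2 + 2)) = 190626 + (6956 + 206545*4) = 190626 + (6956 + 826180) = 190626 + 833136 = 1023762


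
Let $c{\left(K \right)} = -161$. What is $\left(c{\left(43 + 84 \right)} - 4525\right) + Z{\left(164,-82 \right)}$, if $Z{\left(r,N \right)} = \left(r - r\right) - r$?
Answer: $-4850$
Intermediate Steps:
$Z{\left(r,N \right)} = - r$ ($Z{\left(r,N \right)} = 0 - r = - r$)
$\left(c{\left(43 + 84 \right)} - 4525\right) + Z{\left(164,-82 \right)} = \left(-161 - 4525\right) - 164 = -4686 - 164 = -4850$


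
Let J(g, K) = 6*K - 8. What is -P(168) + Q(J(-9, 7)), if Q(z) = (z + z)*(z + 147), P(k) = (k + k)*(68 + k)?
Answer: -66988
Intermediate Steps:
J(g, K) = -8 + 6*K
P(k) = 2*k*(68 + k) (P(k) = (2*k)*(68 + k) = 2*k*(68 + k))
Q(z) = 2*z*(147 + z) (Q(z) = (2*z)*(147 + z) = 2*z*(147 + z))
-P(168) + Q(J(-9, 7)) = -2*168*(68 + 168) + 2*(-8 + 6*7)*(147 + (-8 + 6*7)) = -2*168*236 + 2*(-8 + 42)*(147 + (-8 + 42)) = -1*79296 + 2*34*(147 + 34) = -79296 + 2*34*181 = -79296 + 12308 = -66988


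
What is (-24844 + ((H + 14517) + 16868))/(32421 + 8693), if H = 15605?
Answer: 11073/20557 ≈ 0.53865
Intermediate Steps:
(-24844 + ((H + 14517) + 16868))/(32421 + 8693) = (-24844 + ((15605 + 14517) + 16868))/(32421 + 8693) = (-24844 + (30122 + 16868))/41114 = (-24844 + 46990)*(1/41114) = 22146*(1/41114) = 11073/20557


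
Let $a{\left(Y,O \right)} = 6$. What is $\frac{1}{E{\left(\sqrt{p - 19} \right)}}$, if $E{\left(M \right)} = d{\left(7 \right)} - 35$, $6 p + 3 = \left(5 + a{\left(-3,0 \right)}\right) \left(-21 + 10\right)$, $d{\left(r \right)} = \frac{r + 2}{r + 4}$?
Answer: $- \frac{11}{376} \approx -0.029255$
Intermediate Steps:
$d{\left(r \right)} = \frac{2 + r}{4 + r}$
$p = - \frac{62}{3}$ ($p = - \frac{1}{2} + \frac{\left(5 + 6\right) \left(-21 + 10\right)}{6} = - \frac{1}{2} + \frac{11 \left(-11\right)}{6} = - \frac{1}{2} + \frac{1}{6} \left(-121\right) = - \frac{1}{2} - \frac{121}{6} = - \frac{62}{3} \approx -20.667$)
$E{\left(M \right)} = - \frac{376}{11}$ ($E{\left(M \right)} = \frac{2 + 7}{4 + 7} - 35 = \frac{1}{11} \cdot 9 - 35 = \frac{9}{11} - 35 = - \frac{376}{11}$)
$\frac{1}{E{\left(\sqrt{p - 19} \right)}} = \frac{1}{- \frac{376}{11}} = - \frac{11}{376}$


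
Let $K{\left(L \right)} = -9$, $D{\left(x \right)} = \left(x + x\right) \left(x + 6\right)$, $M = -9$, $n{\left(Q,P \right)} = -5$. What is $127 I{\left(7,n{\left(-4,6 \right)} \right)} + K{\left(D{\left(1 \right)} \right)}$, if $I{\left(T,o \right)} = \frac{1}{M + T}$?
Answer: $- \frac{145}{2} \approx -72.5$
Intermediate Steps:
$D{\left(x \right)} = 2 x \left(6 + x\right)$
$I{\left(T,o \right)} = \frac{1}{-9 + T}$
$127 I{\left(7,n{\left(-4,6 \right)} \right)} + K{\left(D{\left(1 \right)} \right)} = \frac{127}{-9 + 7} - 9 = \frac{127}{-2} - 9 = 127 \left(- \frac{1}{2}\right) - 9 = - \frac{127}{2} - 9 = - \frac{145}{2}$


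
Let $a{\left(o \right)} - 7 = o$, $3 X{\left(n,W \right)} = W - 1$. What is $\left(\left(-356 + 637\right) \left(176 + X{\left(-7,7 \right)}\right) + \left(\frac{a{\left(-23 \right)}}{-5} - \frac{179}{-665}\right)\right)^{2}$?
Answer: $\frac{1106512124332729}{442225} \approx 2.5021 \cdot 10^{9}$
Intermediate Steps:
$X{\left(n,W \right)} = - \frac{1}{3} + \frac{W}{3}$ ($X{\left(n,W \right)} = \frac{W - 1}{3} = \frac{-1 + W}{3} = - \frac{1}{3} + \frac{W}{3}$)
$a{\left(o \right)} = 7 + o$
$\left(\left(-356 + 637\right) \left(176 + X{\left(-7,7 \right)}\right) + \left(\frac{a{\left(-23 \right)}}{-5} - \frac{179}{-665}\right)\right)^{2} = \left(\left(-356 + 637\right) \left(176 + \left(- \frac{1}{3} + \frac{1}{3} \cdot 7\right)\right) - \left(- \frac{179}{665} - \frac{7 - 23}{-5}\right)\right)^{2} = \left(281 \left(176 + \left(- \frac{1}{3} + \frac{7}{3}\right)\right) - - \frac{2307}{665}\right)^{2} = \left(281 \left(176 + 2\right) + \left(\frac{16}{5} + \frac{179}{665}\right)\right)^{2} = \left(281 \cdot 178 + \frac{2307}{665}\right)^{2} = \left(50018 + \frac{2307}{665}\right)^{2} = \left(\frac{33264277}{665}\right)^{2} = \frac{1106512124332729}{442225}$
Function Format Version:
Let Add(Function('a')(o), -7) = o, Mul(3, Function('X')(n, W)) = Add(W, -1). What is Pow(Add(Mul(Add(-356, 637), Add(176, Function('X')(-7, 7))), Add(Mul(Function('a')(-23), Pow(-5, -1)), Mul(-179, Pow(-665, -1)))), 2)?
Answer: Rational(1106512124332729, 442225) ≈ 2.5021e+9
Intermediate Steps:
Function('X')(n, W) = Add(Rational(-1, 3), Mul(Rational(1, 3), W)) (Function('X')(n, W) = Mul(Rational(1, 3), Add(W, -1)) = Mul(Rational(1, 3), Add(-1, W)) = Add(Rational(-1, 3), Mul(Rational(1, 3), W)))
Function('a')(o) = Add(7, o)
Pow(Add(Mul(Add(-356, 637), Add(176, Function('X')(-7, 7))), Add(Mul(Function('a')(-23), Pow(-5, -1)), Mul(-179, Pow(-665, -1)))), 2) = Pow(Add(Mul(Add(-356, 637), Add(176, Add(Rational(-1, 3), Mul(Rational(1, 3), 7)))), Add(Mul(Add(7, -23), Pow(-5, -1)), Mul(-179, Pow(-665, -1)))), 2) = Pow(Add(Mul(281, Add(176, Add(Rational(-1, 3), Rational(7, 3)))), Add(Mul(-16, Rational(-1, 5)), Mul(-179, Rational(-1, 665)))), 2) = Pow(Add(Mul(281, Add(176, 2)), Add(Rational(16, 5), Rational(179, 665))), 2) = Pow(Add(Mul(281, 178), Rational(2307, 665)), 2) = Pow(Add(50018, Rational(2307, 665)), 2) = Pow(Rational(33264277, 665), 2) = Rational(1106512124332729, 442225)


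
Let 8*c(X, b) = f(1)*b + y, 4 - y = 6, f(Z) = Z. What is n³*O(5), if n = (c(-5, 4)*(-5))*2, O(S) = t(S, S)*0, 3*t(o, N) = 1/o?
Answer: 0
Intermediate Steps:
t(o, N) = 1/(3*o)
y = -2 (y = 4 - 1*6 = 4 - 6 = -2)
c(X, b) = -¼ + b/8 (c(X, b) = (1*b - 2)/8 = (b - 2)/8 = (-2 + b)/8 = -¼ + b/8)
O(S) = 0 (O(S) = (1/(3*S))*0 = 0)
n = -5/2 (n = ((-¼ + (⅛)*4)*(-5))*2 = ((-¼ + ½)*(-5))*2 = ((¼)*(-5))*2 = -5/4*2 = -5/2 ≈ -2.5000)
n³*O(5) = (-5/2)³*0 = -125/8*0 = 0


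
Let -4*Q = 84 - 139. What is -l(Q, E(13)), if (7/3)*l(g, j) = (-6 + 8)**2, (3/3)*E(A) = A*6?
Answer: -12/7 ≈ -1.7143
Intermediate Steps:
E(A) = 6*A (E(A) = A*6 = 6*A)
Q = 55/4 (Q = -(84 - 139)/4 = -1/4*(-55) = 55/4 ≈ 13.750)
l(g, j) = 12/7 (l(g, j) = 3*(-6 + 8)**2/7 = (3/7)*2**2 = (3/7)*4 = 12/7)
-l(Q, E(13)) = -1*12/7 = -12/7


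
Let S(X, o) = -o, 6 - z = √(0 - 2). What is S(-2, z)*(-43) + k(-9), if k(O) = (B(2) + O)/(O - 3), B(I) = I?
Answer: 3103/12 - 43*I*√2 ≈ 258.58 - 60.811*I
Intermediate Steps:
z = 6 - I*√2 (z = 6 - √(0 - 2) = 6 - √(-2) = 6 - I*√2 ≈ 6.0 - 1.4142*I)
k(O) = (2 + O)/(-3 + O) (k(O) = (2 + O)/(O - 3) = (2 + O)/(-3 + O))
S(-2, z)*(-43) + k(-9) = -(6 - I*√2)*(-43) + (2 - 9)/(-3 - 9) = (-6 + I*√2)*(-43) - 7/(-12) = (258 - 43*I*√2) - 1/12*(-7) = (258 - 43*I*√2) + 7/12 = 3103/12 - 43*I*√2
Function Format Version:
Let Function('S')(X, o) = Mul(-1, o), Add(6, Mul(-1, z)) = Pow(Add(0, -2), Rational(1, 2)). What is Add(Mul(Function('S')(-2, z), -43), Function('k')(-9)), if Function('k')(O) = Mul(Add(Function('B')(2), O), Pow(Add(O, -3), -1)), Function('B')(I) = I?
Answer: Add(Rational(3103, 12), Mul(-43, I, Pow(2, Rational(1, 2)))) ≈ Add(258.58, Mul(-60.811, I))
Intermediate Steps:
z = Add(6, Mul(-1, I, Pow(2, Rational(1, 2)))) (z = Add(6, Mul(-1, Pow(Add(0, -2), Rational(1, 2)))) = Add(6, Mul(-1, Pow(-2, Rational(1, 2)))) = Add(6, Mul(-1, Mul(I, Pow(2, Rational(1, 2))))) = Add(6, Mul(-1, I, Pow(2, Rational(1, 2)))) ≈ Add(6.0000, Mul(-1.4142, I)))
Function('k')(O) = Mul(Pow(Add(-3, O), -1), Add(2, O)) (Function('k')(O) = Mul(Add(2, O), Pow(Add(O, -3), -1)) = Mul(Add(2, O), Pow(Add(-3, O), -1)) = Mul(Pow(Add(-3, O), -1), Add(2, O)))
Add(Mul(Function('S')(-2, z), -43), Function('k')(-9)) = Add(Mul(Mul(-1, Add(6, Mul(-1, I, Pow(2, Rational(1, 2))))), -43), Mul(Pow(Add(-3, -9), -1), Add(2, -9))) = Add(Mul(Add(-6, Mul(I, Pow(2, Rational(1, 2)))), -43), Mul(Pow(-12, -1), -7)) = Add(Add(258, Mul(-43, I, Pow(2, Rational(1, 2)))), Mul(Rational(-1, 12), -7)) = Add(Add(258, Mul(-43, I, Pow(2, Rational(1, 2)))), Rational(7, 12)) = Add(Rational(3103, 12), Mul(-43, I, Pow(2, Rational(1, 2))))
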